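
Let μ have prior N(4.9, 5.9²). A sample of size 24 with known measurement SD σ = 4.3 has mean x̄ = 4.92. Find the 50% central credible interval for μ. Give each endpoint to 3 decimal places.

[4.334, 5.505]

Posterior precision = 1/5.9² + 24/4.3² = 0.0287 + 1.2980 = 1.3267, so posterior SD = 0.8682.
Posterior mean = (4.9/5.9² + 24·4.92/4.3²) / 1.3267 = 4.9196.
Interval: 4.9196 ± 0.674 × 0.8682 → [4.334, 5.505].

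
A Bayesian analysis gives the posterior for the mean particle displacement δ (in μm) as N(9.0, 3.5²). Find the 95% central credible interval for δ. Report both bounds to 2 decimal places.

[2.14, 15.86]

The posterior is symmetric, so the 95% equal-tailed interval is δ = 9.0 ± z·3.5 with z = 1.960.
Half-width: 1.960 × 3.5 = 6.86.
9.0 − 6.86 = 2.14; 9.0 + 6.86 = 15.86.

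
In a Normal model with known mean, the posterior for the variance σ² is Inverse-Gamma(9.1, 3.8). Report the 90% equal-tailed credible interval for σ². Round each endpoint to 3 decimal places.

Inverse-Gamma(9.1, 3.8) quantiles: F⁻¹(0.05) and F⁻¹(0.95).
Equivalently, 1/σ² ~ Gamma(9.1, rate = 3.8); invert its 0.95 and 0.05 quantiles.
Posterior mean ≈ 0.469, SD ≈ 0.176; a Normal approximation gives roughly [0.180, 0.759].
Exact: lower = 0.261; upper = 0.797.

[0.261, 0.797]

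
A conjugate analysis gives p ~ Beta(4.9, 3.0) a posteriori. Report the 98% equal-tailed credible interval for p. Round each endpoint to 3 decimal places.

Posterior: Beta(4.9, 3.0).
Equal-tailed 98% interval: the 0.01 and 0.99 quantiles of Beta(4.9, 3.0).
Posterior mean ≈ 0.620, SD ≈ 0.163; a Normal approximation gives roughly [0.242, 0.999].
Exact: F⁻¹(0.01) = 0.230; F⁻¹(0.99) = 0.928.

[0.230, 0.928]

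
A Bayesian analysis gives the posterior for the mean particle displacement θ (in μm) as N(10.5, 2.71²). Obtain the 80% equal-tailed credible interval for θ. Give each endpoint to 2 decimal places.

The posterior is symmetric, so the 80% equal-tailed interval is θ = 10.5 ± z·2.71 with z = 1.282.
Half-width: 1.282 × 2.71 = 3.47.
10.5 − 3.47 = 7.03; 10.5 + 3.47 = 13.97.

[7.03, 13.97]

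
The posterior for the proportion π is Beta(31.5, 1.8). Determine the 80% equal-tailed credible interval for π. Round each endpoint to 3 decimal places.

[0.894, 0.987]

Posterior: Beta(31.5, 1.8).
Equal-tailed 80% interval: the 0.1 and 0.9 quantiles of Beta(31.5, 1.8).
Posterior mean ≈ 0.946, SD ≈ 0.039; a Normal approximation gives roughly [0.896, 0.995].
Exact: F⁻¹(0.1) = 0.894; F⁻¹(0.9) = 0.987.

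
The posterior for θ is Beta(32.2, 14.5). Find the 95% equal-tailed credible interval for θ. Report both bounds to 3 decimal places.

[0.551, 0.812]

Posterior: Beta(32.2, 14.5).
Equal-tailed 95% interval: the 0.025 and 0.975 quantiles of Beta(32.2, 14.5).
Posterior mean ≈ 0.690, SD ≈ 0.067; a Normal approximation gives roughly [0.558, 0.821].
Exact: F⁻¹(0.025) = 0.551; F⁻¹(0.975) = 0.812.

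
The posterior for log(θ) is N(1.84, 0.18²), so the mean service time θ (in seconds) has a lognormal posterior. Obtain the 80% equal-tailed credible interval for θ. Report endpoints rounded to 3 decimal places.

[4.999, 7.930]

On the log scale the 80% interval is 1.84 ± 1.282 × 0.18 = [1.6093, 2.0707].
Exponentiate: [e^1.6093, e^2.0707] = [4.999, 7.930].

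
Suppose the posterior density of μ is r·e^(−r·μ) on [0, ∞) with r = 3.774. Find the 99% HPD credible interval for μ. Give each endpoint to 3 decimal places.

The exponential density is strictly decreasing on [0, ∞), so the HPD interval is anchored at 0: [0, q] with P(μ ≤ q) = 0.99.
q = −ln(1 − 0.99) / 3.774 = 4.6052 / 3.774 = 1.220.

[0.000, 1.220]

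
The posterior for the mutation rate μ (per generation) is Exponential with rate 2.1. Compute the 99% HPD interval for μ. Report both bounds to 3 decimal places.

The exponential density is strictly decreasing on [0, ∞), so the HPD interval is anchored at 0: [0, q] with P(μ ≤ q) = 0.99.
q = −ln(1 − 0.99) / 2.1 = 4.6052 / 2.1 = 2.193.

[0.000, 2.193]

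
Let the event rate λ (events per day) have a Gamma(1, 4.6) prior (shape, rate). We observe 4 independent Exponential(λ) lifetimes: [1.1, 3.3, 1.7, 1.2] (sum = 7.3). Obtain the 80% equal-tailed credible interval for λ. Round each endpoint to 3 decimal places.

Posterior: Gamma(1+4, 4.6+7.3) = Gamma(5, 11.9) (shape, rate).
Equal-tailed 80% interval: Gamma(5, 11.9) quantiles at 0.1 and 0.9.
Posterior mean ≈ 0.420, SD ≈ 0.188; a Normal approximation gives roughly [0.179, 0.661].
Exact: lower = 0.204; upper = 0.672.

[0.204, 0.672]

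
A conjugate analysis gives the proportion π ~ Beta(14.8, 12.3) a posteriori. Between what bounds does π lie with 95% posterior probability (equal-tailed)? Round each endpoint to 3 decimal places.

[0.360, 0.725]

Posterior: Beta(14.8, 12.3).
Equal-tailed 95% interval: the 0.025 and 0.975 quantiles of Beta(14.8, 12.3).
Posterior mean ≈ 0.546, SD ≈ 0.094; a Normal approximation gives roughly [0.362, 0.730].
Exact: F⁻¹(0.025) = 0.360; F⁻¹(0.975) = 0.725.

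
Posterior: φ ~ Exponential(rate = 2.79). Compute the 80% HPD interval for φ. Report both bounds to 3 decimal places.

[0.000, 0.577]

The exponential density is strictly decreasing on [0, ∞), so the HPD interval is anchored at 0: [0, q] with P(φ ≤ q) = 0.80.
q = −ln(1 − 0.80) / 2.79 = 1.6094 / 2.79 = 0.577.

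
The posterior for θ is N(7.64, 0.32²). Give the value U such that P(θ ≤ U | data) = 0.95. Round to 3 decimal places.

8.166

Need U with P(θ ≤ U) = 0.95: U = 7.64 + z_{0.05}·0.32.
z = 1.645; U = 7.64 + 1.645 × 0.32 = 8.166.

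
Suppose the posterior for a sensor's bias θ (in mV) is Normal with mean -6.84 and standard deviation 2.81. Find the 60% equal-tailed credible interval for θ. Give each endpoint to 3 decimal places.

The posterior is symmetric, so the 60% equal-tailed interval is θ = -6.84 ± z·2.81 with z = 0.842.
Half-width: 0.842 × 2.81 = 2.365.
-6.84 − 2.365 = -9.205; -6.84 + 2.365 = -4.475.

[-9.205, -4.475]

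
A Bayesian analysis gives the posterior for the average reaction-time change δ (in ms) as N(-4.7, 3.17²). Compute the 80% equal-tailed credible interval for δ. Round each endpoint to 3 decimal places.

[-8.763, -0.637]

The posterior is symmetric, so the 80% equal-tailed interval is δ = -4.7 ± z·3.17 with z = 1.282.
Half-width: 1.282 × 3.17 = 4.063.
-4.7 − 4.063 = -8.763; -4.7 + 4.063 = -0.637.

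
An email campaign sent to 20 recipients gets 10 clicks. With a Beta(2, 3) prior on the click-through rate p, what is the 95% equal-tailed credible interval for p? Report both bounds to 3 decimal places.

Posterior: Beta(2+10, 3+10) = Beta(12, 13).
Equal-tailed 95% interval: the 0.025 and 0.975 quantiles of Beta(12, 13).
Posterior mean ≈ 0.480, SD ≈ 0.098; a Normal approximation gives roughly [0.288, 0.672].
Exact: F⁻¹(0.025) = 0.291; F⁻¹(0.975) = 0.672.

[0.291, 0.672]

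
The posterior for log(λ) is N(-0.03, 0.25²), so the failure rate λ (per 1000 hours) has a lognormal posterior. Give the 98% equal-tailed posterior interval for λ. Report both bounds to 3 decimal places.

On the log scale the 98% interval is -0.03 ± 2.326 × 0.25 = [-0.6116, 0.5516].
Exponentiate: [e^-0.6116, e^0.5516] = [0.542, 1.736].

[0.542, 1.736]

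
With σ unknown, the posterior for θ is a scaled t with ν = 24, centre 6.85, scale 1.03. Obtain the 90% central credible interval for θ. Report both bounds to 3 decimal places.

[5.088, 8.612]

The t_24 distribution is symmetric; the 90% interval is 6.85 ± t·1.03 with t_{0.95,24} = 1.711.
Half-width: 1.711 × 1.03 = 1.762.
6.85 − 1.762 = 5.088; 6.85 + 1.762 = 8.612.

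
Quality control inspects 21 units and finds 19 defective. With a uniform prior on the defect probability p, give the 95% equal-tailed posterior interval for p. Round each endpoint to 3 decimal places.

Posterior: Beta(1+19, 1+2) = Beta(20, 3).
Equal-tailed 95% interval: the 0.025 and 0.975 quantiles of Beta(20, 3).
Posterior mean ≈ 0.870, SD ≈ 0.069; a Normal approximation gives roughly [0.735, 1.004].
Exact: F⁻¹(0.025) = 0.708; F⁻¹(0.975) = 0.971.

[0.708, 0.971]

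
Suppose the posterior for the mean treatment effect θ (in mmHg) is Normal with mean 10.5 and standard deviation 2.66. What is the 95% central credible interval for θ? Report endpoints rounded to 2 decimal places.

The posterior is symmetric, so the 95% equal-tailed interval is θ = 10.5 ± z·2.66 with z = 1.960.
Half-width: 1.960 × 2.66 = 5.21.
10.5 − 5.21 = 5.29; 10.5 + 5.21 = 15.71.

[5.29, 15.71]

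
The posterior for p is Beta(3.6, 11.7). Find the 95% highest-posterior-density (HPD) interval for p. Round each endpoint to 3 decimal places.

[0.050, 0.441]

The posterior is unimodal and skewed, so the HPD interval has equal density at both endpoints and is the shortest 95% interval.
Solving f(0.050) = f(0.441) with F(0.441) − F(0.050) = 0.95 gives [0.050, 0.441].
For comparison, the equal-tailed interval is [0.067, 0.469]; the HPD is narrower and shifted toward the mode.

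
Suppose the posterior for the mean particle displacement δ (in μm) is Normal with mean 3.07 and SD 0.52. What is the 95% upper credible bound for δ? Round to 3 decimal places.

Need U with P(δ ≤ U) = 0.95: U = 3.07 + z_{0.05}·0.52.
z = 1.645; U = 3.07 + 1.645 × 0.52 = 3.925.

3.925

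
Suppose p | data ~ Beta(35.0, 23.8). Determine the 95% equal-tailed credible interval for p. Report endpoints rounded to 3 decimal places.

[0.468, 0.716]

Posterior: Beta(35.0, 23.8).
Equal-tailed 95% interval: the 0.025 and 0.975 quantiles of Beta(35.0, 23.8).
Posterior mean ≈ 0.595, SD ≈ 0.063; a Normal approximation gives roughly [0.471, 0.720].
Exact: F⁻¹(0.025) = 0.468; F⁻¹(0.975) = 0.716.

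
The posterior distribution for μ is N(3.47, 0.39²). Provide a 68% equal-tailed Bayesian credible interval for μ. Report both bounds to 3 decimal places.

[3.082, 3.858]

The posterior is symmetric, so the 68% equal-tailed interval is μ = 3.47 ± z·0.39 with z = 0.994.
Half-width: 0.994 × 0.39 = 0.388.
3.47 − 0.388 = 3.082; 3.47 + 0.388 = 3.858.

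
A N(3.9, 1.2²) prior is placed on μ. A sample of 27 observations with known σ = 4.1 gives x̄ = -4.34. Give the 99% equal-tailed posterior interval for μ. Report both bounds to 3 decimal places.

Posterior precision = 1/1.2² + 27/4.1² = 0.6944 + 1.6062 = 2.3006, so posterior SD = 0.6593.
Posterior mean = (3.9/1.2² + 27·-4.34/4.1²) / 2.3006 = -1.8528.
Interval: -1.8528 ± 2.576 × 0.6593 → [-3.551, -0.155].

[-3.551, -0.155]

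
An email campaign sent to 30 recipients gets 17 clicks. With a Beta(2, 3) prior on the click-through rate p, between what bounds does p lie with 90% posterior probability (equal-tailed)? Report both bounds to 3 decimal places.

Posterior: Beta(2+17, 3+13) = Beta(19, 16).
Equal-tailed 90% interval: the 0.05 and 0.95 quantiles of Beta(19, 16).
Posterior mean ≈ 0.543, SD ≈ 0.083; a Normal approximation gives roughly [0.406, 0.679].
Exact: F⁻¹(0.05) = 0.405; F⁻¹(0.95) = 0.678.

[0.405, 0.678]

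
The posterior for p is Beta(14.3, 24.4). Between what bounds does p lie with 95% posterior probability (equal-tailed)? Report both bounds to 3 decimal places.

Posterior: Beta(14.3, 24.4).
Equal-tailed 95% interval: the 0.025 and 0.975 quantiles of Beta(14.3, 24.4).
Posterior mean ≈ 0.370, SD ≈ 0.077; a Normal approximation gives roughly [0.219, 0.520].
Exact: F⁻¹(0.025) = 0.227; F⁻¹(0.975) = 0.525.

[0.227, 0.525]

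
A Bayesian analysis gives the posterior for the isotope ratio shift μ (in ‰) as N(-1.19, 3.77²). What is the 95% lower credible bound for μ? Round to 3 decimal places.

-7.391

Need L with P(μ ≥ L) = 0.95: L = -1.19 − z_{0.05}·3.77.
z = 1.645; L = -1.19 − 1.645 × 3.77 = -7.391.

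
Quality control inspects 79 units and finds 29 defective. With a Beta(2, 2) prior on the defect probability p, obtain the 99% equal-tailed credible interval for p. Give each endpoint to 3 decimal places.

[0.245, 0.514]

Posterior: Beta(2+29, 2+50) = Beta(31, 52).
Equal-tailed 99% interval: the 0.005 and 0.995 quantiles of Beta(31, 52).
Posterior mean ≈ 0.373, SD ≈ 0.053; a Normal approximation gives roughly [0.238, 0.509].
Exact: F⁻¹(0.005) = 0.245; F⁻¹(0.995) = 0.514.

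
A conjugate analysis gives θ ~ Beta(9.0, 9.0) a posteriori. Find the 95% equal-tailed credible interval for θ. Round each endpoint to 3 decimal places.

Posterior: Beta(9.0, 9.0).
Equal-tailed 95% interval: the 0.025 and 0.975 quantiles of Beta(9.0, 9.0).
Posterior mean ≈ 0.500, SD ≈ 0.115; a Normal approximation gives roughly [0.275, 0.725].
Exact: F⁻¹(0.025) = 0.278; F⁻¹(0.975) = 0.722.

[0.278, 0.722]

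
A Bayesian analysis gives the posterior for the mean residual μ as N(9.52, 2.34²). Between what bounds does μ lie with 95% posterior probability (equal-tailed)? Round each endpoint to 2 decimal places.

The posterior is symmetric, so the 95% equal-tailed interval is μ = 9.52 ± z·2.34 with z = 1.960.
Half-width: 1.960 × 2.34 = 4.59.
9.52 − 4.59 = 4.93; 9.52 + 4.59 = 14.11.

[4.93, 14.11]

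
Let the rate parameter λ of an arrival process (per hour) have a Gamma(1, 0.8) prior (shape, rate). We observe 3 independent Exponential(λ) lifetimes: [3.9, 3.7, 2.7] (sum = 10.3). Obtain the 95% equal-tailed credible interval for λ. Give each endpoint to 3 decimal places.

[0.098, 0.790]

Posterior: Gamma(1+3, 0.8+10.3) = Gamma(4, 11.1) (shape, rate).
Equal-tailed 95% interval: Gamma(4, 11.1) quantiles at 0.025 and 0.975.
Posterior mean ≈ 0.360, SD ≈ 0.180; a Normal approximation gives roughly [0.007, 0.714].
Exact: lower = 0.098; upper = 0.790.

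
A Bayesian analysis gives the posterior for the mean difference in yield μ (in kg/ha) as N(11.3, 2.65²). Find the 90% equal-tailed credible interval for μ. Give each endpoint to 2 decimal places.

The posterior is symmetric, so the 90% equal-tailed interval is μ = 11.3 ± z·2.65 with z = 1.645.
Half-width: 1.645 × 2.65 = 4.36.
11.3 − 4.36 = 6.94; 11.3 + 4.36 = 15.66.

[6.94, 15.66]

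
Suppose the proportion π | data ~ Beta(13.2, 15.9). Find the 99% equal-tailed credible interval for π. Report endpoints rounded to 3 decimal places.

Posterior: Beta(13.2, 15.9).
Equal-tailed 99% interval: the 0.005 and 0.995 quantiles of Beta(13.2, 15.9).
Posterior mean ≈ 0.454, SD ≈ 0.091; a Normal approximation gives roughly [0.220, 0.687].
Exact: F⁻¹(0.005) = 0.233; F⁻¹(0.995) = 0.686.

[0.233, 0.686]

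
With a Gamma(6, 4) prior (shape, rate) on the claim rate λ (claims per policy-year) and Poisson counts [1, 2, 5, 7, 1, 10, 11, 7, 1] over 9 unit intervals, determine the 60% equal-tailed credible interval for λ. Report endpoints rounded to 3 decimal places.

Posterior: Gamma(6+45, 4+9) = Gamma(51, 13) (shape, rate).
Equal-tailed 60% interval: Gamma(51, 13) quantiles at 0.2 and 0.8.
Posterior mean ≈ 3.923, SD ≈ 0.549; a Normal approximation gives roughly [3.461, 4.385].
Exact: lower = 3.455; upper = 4.376.

[3.455, 4.376]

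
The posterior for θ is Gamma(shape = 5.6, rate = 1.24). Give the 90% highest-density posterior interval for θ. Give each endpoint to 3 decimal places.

The posterior is unimodal and skewed, so the HPD interval has equal density at both endpoints and is the shortest 90% interval.
Solving f(1.513) = f(7.403) with F(7.403) − F(1.513) = 0.90 gives [1.513, 7.403].
For comparison, the equal-tailed interval is [1.897, 8.043]; the HPD is narrower and shifted toward the mode.

[1.513, 7.403]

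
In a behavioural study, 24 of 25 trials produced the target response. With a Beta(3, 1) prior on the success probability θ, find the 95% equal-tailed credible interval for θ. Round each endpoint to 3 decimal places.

Posterior: Beta(3+24, 1+1) = Beta(27, 2).
Equal-tailed 95% interval: the 0.025 and 0.975 quantiles of Beta(27, 2).
Posterior mean ≈ 0.931, SD ≈ 0.046; a Normal approximation gives roughly [0.840, 1.022].
Exact: F⁻¹(0.025) = 0.817; F⁻¹(0.975) = 0.991.

[0.817, 0.991]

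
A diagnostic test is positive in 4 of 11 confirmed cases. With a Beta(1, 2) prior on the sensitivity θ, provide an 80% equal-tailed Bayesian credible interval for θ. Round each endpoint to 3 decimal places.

Posterior: Beta(1+4, 2+7) = Beta(5, 9).
Equal-tailed 80% interval: the 0.1 and 0.9 quantiles of Beta(5, 9).
Posterior mean ≈ 0.357, SD ≈ 0.124; a Normal approximation gives roughly [0.199, 0.516].
Exact: F⁻¹(0.1) = 0.201; F⁻¹(0.9) = 0.523.

[0.201, 0.523]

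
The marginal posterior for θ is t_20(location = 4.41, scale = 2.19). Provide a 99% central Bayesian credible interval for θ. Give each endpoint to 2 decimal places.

[-1.82, 10.64]

The t_20 distribution is symmetric; the 99% interval is 4.41 ± t·2.19 with t_{0.995,20} = 2.845.
Half-width: 2.845 × 2.19 = 6.23.
4.41 − 6.23 = -1.82; 4.41 + 6.23 = 10.64.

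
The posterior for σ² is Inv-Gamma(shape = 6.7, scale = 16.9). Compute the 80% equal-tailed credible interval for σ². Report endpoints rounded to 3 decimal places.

[1.664, 4.605]

Inverse-Gamma(6.7, 16.9) quantiles: F⁻¹(0.1) and F⁻¹(0.9).
Equivalently, 1/σ² ~ Gamma(6.7, rate = 16.9); invert its 0.9 and 0.1 quantiles.
Posterior mean ≈ 2.965, SD ≈ 1.368; a Normal approximation gives roughly [1.212, 4.718].
Exact: lower = 1.664; upper = 4.605.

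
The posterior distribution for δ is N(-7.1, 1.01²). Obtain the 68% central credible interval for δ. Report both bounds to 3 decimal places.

The posterior is symmetric, so the 68% equal-tailed interval is δ = -7.1 ± z·1.01 with z = 0.994.
Half-width: 0.994 × 1.01 = 1.004.
-7.1 − 1.004 = -8.104; -7.1 + 1.004 = -6.096.

[-8.104, -6.096]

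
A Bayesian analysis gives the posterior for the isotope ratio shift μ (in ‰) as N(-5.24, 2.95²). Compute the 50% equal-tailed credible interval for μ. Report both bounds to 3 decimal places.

[-7.230, -3.250]

The posterior is symmetric, so the 50% equal-tailed interval is μ = -5.24 ± z·2.95 with z = 0.674.
Half-width: 0.674 × 2.95 = 1.990.
-5.24 − 1.990 = -7.230; -5.24 + 1.990 = -3.250.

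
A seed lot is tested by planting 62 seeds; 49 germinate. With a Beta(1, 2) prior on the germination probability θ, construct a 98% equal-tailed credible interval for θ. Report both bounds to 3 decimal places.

[0.638, 0.877]

Posterior: Beta(1+49, 2+13) = Beta(50, 15).
Equal-tailed 98% interval: the 0.01 and 0.99 quantiles of Beta(50, 15).
Posterior mean ≈ 0.769, SD ≈ 0.052; a Normal approximation gives roughly [0.649, 0.890].
Exact: F⁻¹(0.01) = 0.638; F⁻¹(0.99) = 0.877.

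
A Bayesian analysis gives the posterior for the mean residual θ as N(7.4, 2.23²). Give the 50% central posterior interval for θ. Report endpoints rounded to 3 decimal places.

The posterior is symmetric, so the 50% equal-tailed interval is θ = 7.4 ± z·2.23 with z = 0.674.
Half-width: 0.674 × 2.23 = 1.504.
7.4 − 1.504 = 5.896; 7.4 + 1.504 = 8.904.

[5.896, 8.904]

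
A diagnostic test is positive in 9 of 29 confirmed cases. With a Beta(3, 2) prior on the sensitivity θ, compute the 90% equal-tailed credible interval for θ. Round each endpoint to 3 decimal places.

[0.225, 0.491]

Posterior: Beta(3+9, 2+20) = Beta(12, 22).
Equal-tailed 90% interval: the 0.05 and 0.95 quantiles of Beta(12, 22).
Posterior mean ≈ 0.353, SD ≈ 0.081; a Normal approximation gives roughly [0.220, 0.486].
Exact: F⁻¹(0.05) = 0.225; F⁻¹(0.95) = 0.491.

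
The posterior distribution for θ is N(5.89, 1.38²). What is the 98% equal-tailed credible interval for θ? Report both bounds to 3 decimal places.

The posterior is symmetric, so the 98% equal-tailed interval is θ = 5.89 ± z·1.38 with z = 2.326.
Half-width: 2.326 × 1.38 = 3.210.
5.89 − 3.210 = 2.680; 5.89 + 3.210 = 9.100.

[2.680, 9.100]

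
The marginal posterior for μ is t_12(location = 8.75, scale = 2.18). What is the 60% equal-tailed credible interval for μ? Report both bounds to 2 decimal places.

[6.85, 10.65]

The t_12 distribution is symmetric; the 60% interval is 8.75 ± t·2.18 with t_{0.8,12} = 0.873.
Half-width: 0.873 × 2.18 = 1.90.
8.75 − 1.90 = 6.85; 8.75 + 1.90 = 10.65.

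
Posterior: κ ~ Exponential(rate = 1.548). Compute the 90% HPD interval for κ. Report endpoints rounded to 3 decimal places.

[0.000, 1.487]

The exponential density is strictly decreasing on [0, ∞), so the HPD interval is anchored at 0: [0, q] with P(κ ≤ q) = 0.90.
q = −ln(1 − 0.90) / 1.548 = 2.3026 / 1.548 = 1.487.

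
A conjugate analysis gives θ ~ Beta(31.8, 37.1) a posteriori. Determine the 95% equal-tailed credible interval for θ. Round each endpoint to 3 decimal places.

[0.346, 0.579]

Posterior: Beta(31.8, 37.1).
Equal-tailed 95% interval: the 0.025 and 0.975 quantiles of Beta(31.8, 37.1).
Posterior mean ≈ 0.462, SD ≈ 0.060; a Normal approximation gives roughly [0.345, 0.578].
Exact: F⁻¹(0.025) = 0.346; F⁻¹(0.975) = 0.579.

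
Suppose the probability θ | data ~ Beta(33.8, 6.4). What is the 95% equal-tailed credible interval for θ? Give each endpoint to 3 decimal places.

Posterior: Beta(33.8, 6.4).
Equal-tailed 95% interval: the 0.025 and 0.975 quantiles of Beta(33.8, 6.4).
Posterior mean ≈ 0.841, SD ≈ 0.057; a Normal approximation gives roughly [0.729, 0.953].
Exact: F⁻¹(0.025) = 0.715; F⁻¹(0.975) = 0.935.

[0.715, 0.935]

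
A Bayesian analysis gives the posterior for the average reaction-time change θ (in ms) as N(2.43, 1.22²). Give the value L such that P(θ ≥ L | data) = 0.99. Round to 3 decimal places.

Need L with P(θ ≥ L) = 0.99: L = 2.43 − z_{0.01}·1.22.
z = 2.326; L = 2.43 − 2.326 × 1.22 = -0.408.

-0.408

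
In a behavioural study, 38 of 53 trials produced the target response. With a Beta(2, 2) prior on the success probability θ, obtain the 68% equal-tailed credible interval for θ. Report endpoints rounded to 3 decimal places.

Posterior: Beta(2+38, 2+15) = Beta(40, 17).
Equal-tailed 68% interval: the 0.16 and 0.84 quantiles of Beta(40, 17).
Posterior mean ≈ 0.702, SD ≈ 0.060; a Normal approximation gives roughly [0.642, 0.761].
Exact: F⁻¹(0.16) = 0.642; F⁻¹(0.84) = 0.762.

[0.642, 0.762]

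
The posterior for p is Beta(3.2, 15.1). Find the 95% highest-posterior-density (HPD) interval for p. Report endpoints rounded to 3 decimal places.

[0.028, 0.344]

The posterior is unimodal and skewed, so the HPD interval has equal density at both endpoints and is the shortest 95% interval.
Solving f(0.028) = f(0.344) with F(0.344) − F(0.028) = 0.95 gives [0.028, 0.344].
For comparison, the equal-tailed interval is [0.043, 0.373]; the HPD is narrower and shifted toward the mode.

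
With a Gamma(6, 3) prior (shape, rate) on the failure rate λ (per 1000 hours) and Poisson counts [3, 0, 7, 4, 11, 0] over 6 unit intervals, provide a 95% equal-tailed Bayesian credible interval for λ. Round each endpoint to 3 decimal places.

Posterior: Gamma(6+25, 3+6) = Gamma(31, 9) (shape, rate).
Equal-tailed 95% interval: Gamma(31, 9) quantiles at 0.025 and 0.975.
Posterior mean ≈ 3.444, SD ≈ 0.619; a Normal approximation gives roughly [2.232, 4.657].
Exact: lower = 2.340; upper = 4.759.

[2.340, 4.759]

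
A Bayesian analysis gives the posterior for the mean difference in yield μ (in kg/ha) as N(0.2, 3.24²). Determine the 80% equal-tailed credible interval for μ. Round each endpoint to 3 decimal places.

The posterior is symmetric, so the 80% equal-tailed interval is μ = 0.2 ± z·3.24 with z = 1.282.
Half-width: 1.282 × 3.24 = 4.152.
0.2 − 4.152 = -3.952; 0.2 + 4.152 = 4.352.

[-3.952, 4.352]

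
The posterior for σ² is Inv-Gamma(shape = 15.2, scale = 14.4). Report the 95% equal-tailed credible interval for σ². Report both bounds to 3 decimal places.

Inverse-Gamma(15.2, 14.4) quantiles: F⁻¹(0.025) and F⁻¹(0.975).
Equivalently, 1/σ² ~ Gamma(15.2, rate = 14.4); invert its 0.975 and 0.025 quantiles.
Posterior mean ≈ 1.014, SD ≈ 0.279; a Normal approximation gives roughly [0.467, 1.561].
Exact: lower = 0.607; upper = 1.685.

[0.607, 1.685]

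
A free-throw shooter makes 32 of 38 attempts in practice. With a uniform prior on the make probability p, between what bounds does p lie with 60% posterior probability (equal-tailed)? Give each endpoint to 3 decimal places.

Posterior: Beta(1+32, 1+6) = Beta(33, 7).
Equal-tailed 60% interval: the 0.2 and 0.8 quantiles of Beta(33, 7).
Posterior mean ≈ 0.825, SD ≈ 0.059; a Normal approximation gives roughly [0.775, 0.875].
Exact: F⁻¹(0.2) = 0.777; F⁻¹(0.8) = 0.877.

[0.777, 0.877]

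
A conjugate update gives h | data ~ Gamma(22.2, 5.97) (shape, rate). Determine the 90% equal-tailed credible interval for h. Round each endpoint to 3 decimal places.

Posterior: Gamma(shape 22.2, rate 5.97).
Equal-tailed 90% interval: Gamma(22.2, 5.97) quantiles at 0.05 and 0.95.
Posterior mean ≈ 3.719, SD ≈ 0.789; a Normal approximation gives roughly [2.420, 5.017].
Exact: lower = 2.522; upper = 5.105.

[2.522, 5.105]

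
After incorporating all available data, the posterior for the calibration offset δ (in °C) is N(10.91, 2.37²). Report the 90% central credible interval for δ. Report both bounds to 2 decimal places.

[7.01, 14.81]

The posterior is symmetric, so the 90% equal-tailed interval is δ = 10.91 ± z·2.37 with z = 1.645.
Half-width: 1.645 × 2.37 = 3.90.
10.91 − 3.90 = 7.01; 10.91 + 3.90 = 14.81.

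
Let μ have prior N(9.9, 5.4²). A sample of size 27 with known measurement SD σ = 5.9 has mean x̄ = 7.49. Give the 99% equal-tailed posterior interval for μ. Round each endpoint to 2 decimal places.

[4.73, 10.45]

Posterior precision = 1/5.4² + 27/5.9² = 0.0343 + 0.7756 = 0.8099, so posterior SD = 1.1112.
Posterior mean = (9.9/5.4² + 27·7.49/5.9²) / 0.8099 = 7.5920.
Interval: 7.5920 ± 2.576 × 1.1112 → [4.73, 10.45].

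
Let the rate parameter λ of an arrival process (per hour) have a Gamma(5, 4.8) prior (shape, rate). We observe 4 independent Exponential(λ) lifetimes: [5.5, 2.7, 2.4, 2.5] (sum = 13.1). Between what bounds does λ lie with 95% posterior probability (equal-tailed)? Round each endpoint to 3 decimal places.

Posterior: Gamma(5+4, 4.8+13.1) = Gamma(9, 17.9) (shape, rate).
Equal-tailed 95% interval: Gamma(9, 17.9) quantiles at 0.025 and 0.975.
Posterior mean ≈ 0.503, SD ≈ 0.168; a Normal approximation gives roughly [0.174, 0.831].
Exact: lower = 0.230; upper = 0.881.

[0.230, 0.881]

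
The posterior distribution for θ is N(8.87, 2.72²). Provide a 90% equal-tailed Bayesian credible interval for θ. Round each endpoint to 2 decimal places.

The posterior is symmetric, so the 90% equal-tailed interval is θ = 8.87 ± z·2.72 with z = 1.645.
Half-width: 1.645 × 2.72 = 4.47.
8.87 − 4.47 = 4.40; 8.87 + 4.47 = 13.34.

[4.40, 13.34]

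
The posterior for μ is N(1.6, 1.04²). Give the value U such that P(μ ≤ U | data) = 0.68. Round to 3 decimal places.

2.086

Need U with P(μ ≤ U) = 0.68: U = 1.6 + z_{0.32}·1.04.
z = 0.468; U = 1.6 + 0.468 × 1.04 = 2.086.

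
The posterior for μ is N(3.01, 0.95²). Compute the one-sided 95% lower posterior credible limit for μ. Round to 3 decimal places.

Need L with P(μ ≥ L) = 0.95: L = 3.01 − z_{0.05}·0.95.
z = 1.645; L = 3.01 − 1.645 × 0.95 = 1.447.

1.447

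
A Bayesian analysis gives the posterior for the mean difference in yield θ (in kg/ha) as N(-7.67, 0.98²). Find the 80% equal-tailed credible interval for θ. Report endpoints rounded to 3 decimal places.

The posterior is symmetric, so the 80% equal-tailed interval is θ = -7.67 ± z·0.98 with z = 1.282.
Half-width: 1.282 × 0.98 = 1.256.
-7.67 − 1.256 = -8.926; -7.67 + 1.256 = -6.414.

[-8.926, -6.414]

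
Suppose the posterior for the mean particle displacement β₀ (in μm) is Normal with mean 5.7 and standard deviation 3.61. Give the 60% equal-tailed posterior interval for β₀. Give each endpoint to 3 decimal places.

The posterior is symmetric, so the 60% equal-tailed interval is β₀ = 5.7 ± z·3.61 with z = 0.842.
Half-width: 0.842 × 3.61 = 3.038.
5.7 − 3.038 = 2.662; 5.7 + 3.038 = 8.738.

[2.662, 8.738]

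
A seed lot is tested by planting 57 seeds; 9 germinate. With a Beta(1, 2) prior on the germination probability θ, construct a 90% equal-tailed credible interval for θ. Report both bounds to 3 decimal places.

Posterior: Beta(1+9, 2+48) = Beta(10, 50).
Equal-tailed 90% interval: the 0.05 and 0.95 quantiles of Beta(10, 50).
Posterior mean ≈ 0.167, SD ≈ 0.048; a Normal approximation gives roughly [0.088, 0.245].
Exact: F⁻¹(0.05) = 0.095; F⁻¹(0.95) = 0.251.

[0.095, 0.251]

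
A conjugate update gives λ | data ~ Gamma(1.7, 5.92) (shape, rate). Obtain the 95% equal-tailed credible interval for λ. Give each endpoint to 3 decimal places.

Posterior: Gamma(shape 1.7, rate 5.92).
Equal-tailed 95% interval: Gamma(1.7, 5.92) quantiles at 0.025 and 0.975.
Posterior mean ≈ 0.287, SD ≈ 0.220; a Normal approximation gives roughly [-0.145, 0.719].
Exact: lower = 0.026; upper = 0.852.

[0.026, 0.852]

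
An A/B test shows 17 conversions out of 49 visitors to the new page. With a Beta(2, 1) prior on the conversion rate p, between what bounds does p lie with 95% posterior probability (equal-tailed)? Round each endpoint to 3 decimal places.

[0.241, 0.499]

Posterior: Beta(2+17, 1+32) = Beta(19, 33).
Equal-tailed 95% interval: the 0.025 and 0.975 quantiles of Beta(19, 33).
Posterior mean ≈ 0.365, SD ≈ 0.066; a Normal approximation gives roughly [0.236, 0.495].
Exact: F⁻¹(0.025) = 0.241; F⁻¹(0.975) = 0.499.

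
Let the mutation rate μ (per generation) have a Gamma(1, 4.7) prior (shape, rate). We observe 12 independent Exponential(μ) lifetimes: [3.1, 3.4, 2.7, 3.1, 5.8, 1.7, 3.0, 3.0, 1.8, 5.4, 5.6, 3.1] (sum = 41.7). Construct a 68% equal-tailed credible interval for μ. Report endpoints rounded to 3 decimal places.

Posterior: Gamma(1+12, 4.7+41.7) = Gamma(13, 46.4) (shape, rate).
Equal-tailed 68% interval: Gamma(13, 46.4) quantiles at 0.16 and 0.84.
Posterior mean ≈ 0.280, SD ≈ 0.078; a Normal approximation gives roughly [0.203, 0.357].
Exact: lower = 0.204; upper = 0.356.

[0.204, 0.356]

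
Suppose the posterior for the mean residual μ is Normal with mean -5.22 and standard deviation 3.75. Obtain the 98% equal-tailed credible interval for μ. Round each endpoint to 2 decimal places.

[-13.94, 3.50]

The posterior is symmetric, so the 98% equal-tailed interval is μ = -5.22 ± z·3.75 with z = 2.326.
Half-width: 2.326 × 3.75 = 8.72.
-5.22 − 8.72 = -13.94; -5.22 + 8.72 = 3.50.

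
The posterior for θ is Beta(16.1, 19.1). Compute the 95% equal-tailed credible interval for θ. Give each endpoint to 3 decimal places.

Posterior: Beta(16.1, 19.1).
Equal-tailed 95% interval: the 0.025 and 0.975 quantiles of Beta(16.1, 19.1).
Posterior mean ≈ 0.457, SD ≈ 0.083; a Normal approximation gives roughly [0.295, 0.620].
Exact: F⁻¹(0.025) = 0.298; F⁻¹(0.975) = 0.621.

[0.298, 0.621]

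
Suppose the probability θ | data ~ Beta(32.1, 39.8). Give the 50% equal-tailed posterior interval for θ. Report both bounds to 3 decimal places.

Posterior: Beta(32.1, 39.8).
Equal-tailed 50% interval: the 0.25 and 0.75 quantiles of Beta(32.1, 39.8).
Posterior mean ≈ 0.446, SD ≈ 0.058; a Normal approximation gives roughly [0.407, 0.486].
Exact: F⁻¹(0.25) = 0.407; F⁻¹(0.75) = 0.486.

[0.407, 0.486]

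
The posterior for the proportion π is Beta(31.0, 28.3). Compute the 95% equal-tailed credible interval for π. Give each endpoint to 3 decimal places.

[0.396, 0.648]

Posterior: Beta(31.0, 28.3).
Equal-tailed 95% interval: the 0.025 and 0.975 quantiles of Beta(31.0, 28.3).
Posterior mean ≈ 0.523, SD ≈ 0.064; a Normal approximation gives roughly [0.397, 0.649].
Exact: F⁻¹(0.025) = 0.396; F⁻¹(0.975) = 0.648.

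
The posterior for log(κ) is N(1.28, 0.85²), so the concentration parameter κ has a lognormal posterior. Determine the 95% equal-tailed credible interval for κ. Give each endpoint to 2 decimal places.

On the log scale the 95% interval is 1.28 ± 1.960 × 0.85 = [-0.3860, 2.9460].
Exponentiate: [e^-0.3860, e^2.9460] = [0.68, 19.03].

[0.68, 19.03]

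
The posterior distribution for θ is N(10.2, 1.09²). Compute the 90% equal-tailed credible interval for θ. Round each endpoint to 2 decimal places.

[8.41, 11.99]

The posterior is symmetric, so the 90% equal-tailed interval is θ = 10.2 ± z·1.09 with z = 1.645.
Half-width: 1.645 × 1.09 = 1.79.
10.2 − 1.79 = 8.41; 10.2 + 1.79 = 11.99.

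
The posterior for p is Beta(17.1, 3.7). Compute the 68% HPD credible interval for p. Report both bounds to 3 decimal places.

[0.766, 0.923]

The posterior is unimodal and skewed, so the HPD interval has equal density at both endpoints and is the shortest 68% interval.
Solving f(0.766) = f(0.923) with F(0.923) − F(0.766) = 0.68 gives [0.766, 0.923].
For comparison, the equal-tailed interval is [0.740, 0.903]; the HPD is narrower and shifted toward the mode.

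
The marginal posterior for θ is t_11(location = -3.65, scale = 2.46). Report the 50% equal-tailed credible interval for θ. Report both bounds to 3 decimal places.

The t_11 distribution is symmetric; the 50% interval is -3.65 ± t·2.46 with t_{0.75,11} = 0.697.
Half-width: 0.697 × 2.46 = 1.716.
-3.65 − 1.716 = -5.366; -3.65 + 1.716 = -1.934.

[-5.366, -1.934]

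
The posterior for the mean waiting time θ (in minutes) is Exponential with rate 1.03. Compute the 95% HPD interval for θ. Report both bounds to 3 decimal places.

The exponential density is strictly decreasing on [0, ∞), so the HPD interval is anchored at 0: [0, q] with P(θ ≤ q) = 0.95.
q = −ln(1 − 0.95) / 1.03 = 2.9957 / 1.03 = 2.908.

[0.000, 2.908]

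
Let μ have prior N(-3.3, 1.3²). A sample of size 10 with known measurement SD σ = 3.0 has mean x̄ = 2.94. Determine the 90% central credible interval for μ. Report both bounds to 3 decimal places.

[-0.489, 2.032]

Posterior precision = 1/1.3² + 10/3.0² = 0.5917 + 1.1111 = 1.7028, so posterior SD = 0.7663.
Posterior mean = (-3.3/1.3² + 10·2.94/3.0²) / 1.7028 = 0.7717.
Interval: 0.7717 ± 1.645 × 0.7663 → [-0.489, 2.032].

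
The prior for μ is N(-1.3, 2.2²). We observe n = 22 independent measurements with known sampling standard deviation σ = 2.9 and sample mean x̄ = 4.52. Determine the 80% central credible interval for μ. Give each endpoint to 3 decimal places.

Posterior precision = 1/2.2² + 22/2.9² = 0.2066 + 2.6159 = 2.8225, so posterior SD = 0.5952.
Posterior mean = (-1.3/2.2² + 22·4.52/2.9²) / 2.8225 = 4.0940.
Interval: 4.0940 ± 1.282 × 0.5952 → [3.331, 4.857].

[3.331, 4.857]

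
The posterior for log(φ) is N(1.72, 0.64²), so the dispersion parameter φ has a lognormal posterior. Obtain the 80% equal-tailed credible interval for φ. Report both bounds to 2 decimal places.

[2.46, 12.68]

On the log scale the 80% interval is 1.72 ± 1.282 × 0.64 = [0.8998, 2.5402].
Exponentiate: [e^0.8998, e^2.5402] = [2.46, 12.68].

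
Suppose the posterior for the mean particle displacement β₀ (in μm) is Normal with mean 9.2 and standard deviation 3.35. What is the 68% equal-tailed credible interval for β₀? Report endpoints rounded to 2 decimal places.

[5.87, 12.53]

The posterior is symmetric, so the 68% equal-tailed interval is β₀ = 9.2 ± z·3.35 with z = 0.994.
Half-width: 0.994 × 3.35 = 3.33.
9.2 − 3.33 = 5.87; 9.2 + 3.33 = 12.53.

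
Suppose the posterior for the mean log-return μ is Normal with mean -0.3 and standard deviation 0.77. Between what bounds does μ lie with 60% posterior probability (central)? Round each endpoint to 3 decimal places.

[-0.948, 0.348]

The posterior is symmetric, so the 60% equal-tailed interval is μ = -0.3 ± z·0.77 with z = 0.842.
Half-width: 0.842 × 0.77 = 0.648.
-0.3 − 0.648 = -0.948; -0.3 + 0.648 = 0.348.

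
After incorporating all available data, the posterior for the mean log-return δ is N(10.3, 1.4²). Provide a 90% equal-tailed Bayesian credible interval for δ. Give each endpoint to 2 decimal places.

[8.00, 12.60]

The posterior is symmetric, so the 90% equal-tailed interval is δ = 10.3 ± z·1.4 with z = 1.645.
Half-width: 1.645 × 1.4 = 2.30.
10.3 − 2.30 = 8.00; 10.3 + 2.30 = 12.60.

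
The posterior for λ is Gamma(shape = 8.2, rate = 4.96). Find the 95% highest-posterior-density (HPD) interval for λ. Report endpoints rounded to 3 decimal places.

[0.625, 2.803]

The posterior is unimodal and skewed, so the HPD interval has equal density at both endpoints and is the shortest 95% interval.
Solving f(0.625) = f(2.803) with F(2.803) − F(0.625) = 0.95 gives [0.625, 2.803].
For comparison, the equal-tailed interval is [0.723, 2.962]; the HPD is narrower and shifted toward the mode.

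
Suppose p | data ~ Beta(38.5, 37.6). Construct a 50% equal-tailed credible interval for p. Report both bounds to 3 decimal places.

[0.467, 0.545]

Posterior: Beta(38.5, 37.6).
Equal-tailed 50% interval: the 0.25 and 0.75 quantiles of Beta(38.5, 37.6).
Posterior mean ≈ 0.506, SD ≈ 0.057; a Normal approximation gives roughly [0.468, 0.544].
Exact: F⁻¹(0.25) = 0.467; F⁻¹(0.75) = 0.545.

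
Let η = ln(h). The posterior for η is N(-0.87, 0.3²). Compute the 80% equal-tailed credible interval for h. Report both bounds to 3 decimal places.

On the log scale the 80% interval is -0.87 ± 1.282 × 0.3 = [-1.2545, -0.4855].
Exponentiate: [e^-1.2545, e^-0.4855] = [0.285, 0.615].

[0.285, 0.615]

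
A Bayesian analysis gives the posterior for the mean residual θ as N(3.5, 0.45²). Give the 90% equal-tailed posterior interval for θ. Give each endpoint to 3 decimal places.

The posterior is symmetric, so the 90% equal-tailed interval is θ = 3.5 ± z·0.45 with z = 1.645.
Half-width: 1.645 × 0.45 = 0.740.
3.5 − 0.740 = 2.760; 3.5 + 0.740 = 4.240.

[2.760, 4.240]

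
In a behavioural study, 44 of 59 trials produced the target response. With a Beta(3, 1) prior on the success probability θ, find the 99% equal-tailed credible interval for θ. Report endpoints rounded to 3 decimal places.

Posterior: Beta(3+44, 1+15) = Beta(47, 16).
Equal-tailed 99% interval: the 0.005 and 0.995 quantiles of Beta(47, 16).
Posterior mean ≈ 0.746, SD ≈ 0.054; a Normal approximation gives roughly [0.606, 0.886].
Exact: F⁻¹(0.005) = 0.593; F⁻¹(0.995) = 0.870.

[0.593, 0.870]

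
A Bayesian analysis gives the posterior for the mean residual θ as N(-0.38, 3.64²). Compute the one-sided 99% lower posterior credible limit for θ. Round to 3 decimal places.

-8.848

Need L with P(θ ≥ L) = 0.99: L = -0.38 − z_{0.01}·3.64.
z = 2.326; L = -0.38 − 2.326 × 3.64 = -8.848.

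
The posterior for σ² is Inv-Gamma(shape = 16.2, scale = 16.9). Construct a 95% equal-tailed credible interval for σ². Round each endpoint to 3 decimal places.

[0.676, 1.818]

Inverse-Gamma(16.2, 16.9) quantiles: F⁻¹(0.025) and F⁻¹(0.975).
Equivalently, 1/σ² ~ Gamma(16.2, rate = 16.9); invert its 0.975 and 0.025 quantiles.
Posterior mean ≈ 1.112, SD ≈ 0.295; a Normal approximation gives roughly [0.534, 1.690].
Exact: lower = 0.676; upper = 1.818.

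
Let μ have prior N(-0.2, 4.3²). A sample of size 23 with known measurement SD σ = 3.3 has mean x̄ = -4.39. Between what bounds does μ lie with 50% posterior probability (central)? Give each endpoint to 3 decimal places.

Posterior precision = 1/4.3² + 23/3.3² = 0.0541 + 2.1120 = 2.1661, so posterior SD = 0.6795.
Posterior mean = (-0.2/4.3² + 23·-4.39/3.3²) / 2.1661 = -4.2854.
Interval: -4.2854 ± 0.674 × 0.6795 → [-4.744, -3.827].

[-4.744, -3.827]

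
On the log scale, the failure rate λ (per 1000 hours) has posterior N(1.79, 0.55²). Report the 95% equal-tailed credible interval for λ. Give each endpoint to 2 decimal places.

On the log scale the 95% interval is 1.79 ± 1.960 × 0.55 = [0.7120, 2.8680].
Exponentiate: [e^0.7120, e^2.8680] = [2.04, 17.60].

[2.04, 17.60]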